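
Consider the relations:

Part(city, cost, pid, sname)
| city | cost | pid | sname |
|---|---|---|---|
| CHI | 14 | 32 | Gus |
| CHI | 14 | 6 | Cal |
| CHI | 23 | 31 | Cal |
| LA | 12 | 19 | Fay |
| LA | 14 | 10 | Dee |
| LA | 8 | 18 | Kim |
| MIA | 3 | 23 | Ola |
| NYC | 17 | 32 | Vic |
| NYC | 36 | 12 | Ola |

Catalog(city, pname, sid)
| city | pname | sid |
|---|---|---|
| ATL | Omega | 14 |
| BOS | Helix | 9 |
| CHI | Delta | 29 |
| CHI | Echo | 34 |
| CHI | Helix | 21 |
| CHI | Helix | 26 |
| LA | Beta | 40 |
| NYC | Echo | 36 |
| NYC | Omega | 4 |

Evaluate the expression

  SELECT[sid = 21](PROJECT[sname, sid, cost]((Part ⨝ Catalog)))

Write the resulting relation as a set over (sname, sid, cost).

Natural join on city: {(CHI, 14, 32, Gus, Delta, 29), (CHI, 14, 32, Gus, Echo, 34), (CHI, 14, 32, Gus, Helix, 21), (CHI, 14, 32, Gus, Helix, 26), (CHI, 14, 6, Cal, Delta, 29), (CHI, 14, 6, Cal, Echo, 34), (CHI, 14, 6, Cal, Helix, 21), (CHI, 14, 6, Cal, Helix, 26), (CHI, 23, 31, Cal, Delta, 29), (CHI, 23, 31, Cal, Echo, 34), (CHI, 23, 31, Cal, Helix, 21), (CHI, 23, 31, Cal, Helix, 26), (LA, 12, 19, Fay, Beta, 40), (LA, 14, 10, Dee, Beta, 40), (LA, 8, 18, Kim, Beta, 40), (NYC, 17, 32, Vic, Echo, 36), (NYC, 17, 32, Vic, Omega, 4), (NYC, 36, 12, Ola, Echo, 36), (NYC, 36, 12, Ola, Omega, 4)}
Projecting to sname, sid, cost: {(Cal, 21, 14), (Cal, 21, 23), (Cal, 26, 14), (Cal, 26, 23), (Cal, 29, 14), (Cal, 29, 23), (Cal, 34, 14), (Cal, 34, 23), (Dee, 40, 14), (Fay, 40, 12), (Gus, 21, 14), (Gus, 26, 14), (Gus, 29, 14), (Gus, 34, 14), (Kim, 40, 8), (Ola, 36, 36), (Ola, 4, 36), (Vic, 36, 17), (Vic, 4, 17)}
Filtering on sid = 21 leaves {(Cal, 21, 14), (Cal, 21, 23), (Gus, 21, 14)}.

{(Cal, 21, 14), (Cal, 21, 23), (Gus, 21, 14)}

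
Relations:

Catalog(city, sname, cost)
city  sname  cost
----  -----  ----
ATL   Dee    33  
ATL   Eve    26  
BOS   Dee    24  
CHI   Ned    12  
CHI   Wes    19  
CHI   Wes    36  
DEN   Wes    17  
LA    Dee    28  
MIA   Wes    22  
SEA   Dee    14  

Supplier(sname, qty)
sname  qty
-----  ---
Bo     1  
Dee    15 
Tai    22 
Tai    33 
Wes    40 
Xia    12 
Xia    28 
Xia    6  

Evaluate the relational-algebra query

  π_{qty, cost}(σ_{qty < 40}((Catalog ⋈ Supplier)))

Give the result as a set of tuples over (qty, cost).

{(15, 14), (15, 24), (15, 28), (15, 33)}

Catalog ⋈ Supplier (natural join on sname): {(ATL, Dee, 33, 15), (BOS, Dee, 24, 15), (CHI, Wes, 19, 40), (CHI, Wes, 36, 40), (DEN, Wes, 17, 40), (LA, Dee, 28, 15), (MIA, Wes, 22, 40), (SEA, Dee, 14, 15)}
Selection qty < 40: {(ATL, Dee, 33, 15), (BOS, Dee, 24, 15), (LA, Dee, 28, 15), (SEA, Dee, 14, 15)}
Projecting to qty, cost: {(15, 14), (15, 24), (15, 28), (15, 33)}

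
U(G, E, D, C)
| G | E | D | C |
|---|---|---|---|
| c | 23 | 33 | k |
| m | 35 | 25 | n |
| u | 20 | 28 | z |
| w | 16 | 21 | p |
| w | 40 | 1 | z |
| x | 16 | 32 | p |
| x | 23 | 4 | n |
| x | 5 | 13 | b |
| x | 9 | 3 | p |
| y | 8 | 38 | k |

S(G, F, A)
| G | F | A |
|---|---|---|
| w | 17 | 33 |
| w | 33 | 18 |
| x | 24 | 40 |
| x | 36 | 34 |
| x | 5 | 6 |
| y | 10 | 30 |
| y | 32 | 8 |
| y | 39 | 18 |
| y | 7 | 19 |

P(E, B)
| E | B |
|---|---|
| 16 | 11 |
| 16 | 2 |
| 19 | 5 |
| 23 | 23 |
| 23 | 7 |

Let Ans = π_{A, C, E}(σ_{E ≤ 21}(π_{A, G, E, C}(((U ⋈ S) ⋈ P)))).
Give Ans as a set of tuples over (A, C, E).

{(18, p, 16), (33, p, 16), (34, p, 16), (40, p, 16), (6, p, 16)}

Natural join on G: {(w, 16, 21, p, 17, 33), (w, 16, 21, p, 33, 18), (w, 40, 1, z, 17, 33), (w, 40, 1, z, 33, 18), (x, 16, 32, p, 24, 40), (x, 16, 32, p, 36, 34), (x, 16, 32, p, 5, 6), (x, 23, 4, n, 24, 40), (x, 23, 4, n, 36, 34), (x, 23, 4, n, 5, 6), (x, 5, 13, b, 24, 40), (x, 5, 13, b, 36, 34), (x, 5, 13, b, 5, 6), (x, 9, 3, p, 24, 40), (x, 9, 3, p, 36, 34), (x, 9, 3, p, 5, 6), (y, 8, 38, k, 10, 30), (y, 8, 38, k, 32, 8), (y, 8, 38, k, 39, 18), (y, 8, 38, k, 7, 19)}
Natural join on E: {(w, 16, 21, p, 17, 33, 11), (w, 16, 21, p, 17, 33, 2), (w, 16, 21, p, 33, 18, 11), (w, 16, 21, p, 33, 18, 2), (x, 16, 32, p, 24, 40, 11), (x, 16, 32, p, 24, 40, 2), (x, 16, 32, p, 36, 34, 11), (x, 16, 32, p, 36, 34, 2), (x, 16, 32, p, 5, 6, 11), (x, 16, 32, p, 5, 6, 2), (x, 23, 4, n, 24, 40, 23), (x, 23, 4, n, 24, 40, 7), (x, 23, 4, n, 36, 34, 23), (x, 23, 4, n, 36, 34, 7), (x, 23, 4, n, 5, 6, 23), (x, 23, 4, n, 5, 6, 7)}
π_{A, G, E, C} gives {(18, w, 16, p), (33, w, 16, p), (34, x, 16, p), (34, x, 23, n), (40, x, 16, p), (40, x, 23, n), (6, x, 16, p), (6, x, 23, n)} (8 duplicate(s) eliminated).
Selection E ≤ 21: {(18, w, 16, p), (33, w, 16, p), (34, x, 16, p), (40, x, 16, p), (6, x, 16, p)}
π_{A, C, E} gives {(18, p, 16), (33, p, 16), (34, p, 16), (40, p, 16), (6, p, 16)}.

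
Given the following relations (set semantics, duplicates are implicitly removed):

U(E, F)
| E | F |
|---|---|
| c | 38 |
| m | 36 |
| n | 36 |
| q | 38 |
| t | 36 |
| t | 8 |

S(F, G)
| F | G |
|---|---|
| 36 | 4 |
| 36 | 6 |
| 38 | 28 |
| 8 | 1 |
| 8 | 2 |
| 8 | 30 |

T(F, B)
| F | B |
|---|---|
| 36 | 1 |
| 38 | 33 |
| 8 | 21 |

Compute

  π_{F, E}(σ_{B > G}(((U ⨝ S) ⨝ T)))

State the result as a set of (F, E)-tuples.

{(38, c), (38, q), (8, t)}

U ⋈ S (natural join on F): {(c, 38, 28), (m, 36, 4), (m, 36, 6), (n, 36, 4), (n, 36, 6), (q, 38, 28), (t, 36, 4), (t, 36, 6), (t, 8, 1), (t, 8, 2), (t, 8, 30)}
(U ⨝ S) ⋈ T (natural join on F): {(c, 38, 28, 33), (m, 36, 4, 1), (m, 36, 6, 1), (n, 36, 4, 1), (n, 36, 6, 1), (q, 38, 28, 33), (t, 36, 4, 1), (t, 36, 6, 1), (t, 8, 1, 21), (t, 8, 2, 21), (t, 8, 30, 21)}
Filtering on B > G leaves {(c, 38, 28, 33), (q, 38, 28, 33), (t, 8, 1, 21), (t, 8, 2, 21)}.
Keep only column(s) F, E (1 duplicate(s) eliminated): {(38, c), (38, q), (8, t)}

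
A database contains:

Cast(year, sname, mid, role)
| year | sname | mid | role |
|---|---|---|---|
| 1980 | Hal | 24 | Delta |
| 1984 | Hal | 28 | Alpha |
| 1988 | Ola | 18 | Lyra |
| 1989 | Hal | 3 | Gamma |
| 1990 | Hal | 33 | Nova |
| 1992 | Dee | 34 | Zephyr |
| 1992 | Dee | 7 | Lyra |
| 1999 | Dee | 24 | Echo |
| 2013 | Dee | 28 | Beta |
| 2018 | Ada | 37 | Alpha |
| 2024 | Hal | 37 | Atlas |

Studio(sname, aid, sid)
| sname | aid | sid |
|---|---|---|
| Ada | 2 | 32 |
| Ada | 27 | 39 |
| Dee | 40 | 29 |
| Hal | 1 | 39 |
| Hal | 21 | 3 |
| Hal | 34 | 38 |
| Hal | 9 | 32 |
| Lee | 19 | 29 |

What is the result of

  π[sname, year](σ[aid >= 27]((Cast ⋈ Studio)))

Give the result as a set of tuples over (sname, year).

Joining Cast and Studio on sname yields {(1980, Hal, 24, Delta, 1, 39), (1980, Hal, 24, Delta, 21, 3), (1980, Hal, 24, Delta, 34, 38), (1980, Hal, 24, Delta, 9, 32), (1984, Hal, 28, Alpha, 1, 39), (1984, Hal, 28, Alpha, 21, 3), (1984, Hal, 28, Alpha, 34, 38), (1984, Hal, 28, Alpha, 9, 32), (1989, Hal, 3, Gamma, 1, 39), (1989, Hal, 3, Gamma, 21, 3), (1989, Hal, 3, Gamma, 34, 38), (1989, Hal, 3, Gamma, 9, 32), (1990, Hal, 33, Nova, 1, 39), (1990, Hal, 33, Nova, 21, 3), (1990, Hal, 33, Nova, 34, 38), (1990, Hal, 33, Nova, 9, 32), (1992, Dee, 34, Zephyr, 40, 29), (1992, Dee, 7, Lyra, 40, 29), (1999, Dee, 24, Echo, 40, 29), (2013, Dee, 28, Beta, 40, 29), (2018, Ada, 37, Alpha, 2, 32), (2018, Ada, 37, Alpha, 27, 39), (2024, Hal, 37, Atlas, 1, 39), (2024, Hal, 37, Atlas, 21, 3), (2024, Hal, 37, Atlas, 34, 38), (2024, Hal, 37, Atlas, 9, 32)}.
σ[aid >= 27]: keep tuples satisfying aid >= 27 → {(1980, Hal, 24, Delta, 34, 38), (1984, Hal, 28, Alpha, 34, 38), (1989, Hal, 3, Gamma, 34, 38), (1990, Hal, 33, Nova, 34, 38), (1992, Dee, 34, Zephyr, 40, 29), (1992, Dee, 7, Lyra, 40, 29), (1999, Dee, 24, Echo, 40, 29), (2013, Dee, 28, Beta, 40, 29), (2018, Ada, 37, Alpha, 27, 39), (2024, Hal, 37, Atlas, 34, 38)}
Keep only column(s) sname, year (1 duplicate(s) eliminated): {(Ada, 2018), (Dee, 1992), (Dee, 1999), (Dee, 2013), (Hal, 1980), (Hal, 1984), (Hal, 1989), (Hal, 1990), (Hal, 2024)}

{(Ada, 2018), (Dee, 1992), (Dee, 1999), (Dee, 2013), (Hal, 1980), (Hal, 1984), (Hal, 1989), (Hal, 1990), (Hal, 2024)}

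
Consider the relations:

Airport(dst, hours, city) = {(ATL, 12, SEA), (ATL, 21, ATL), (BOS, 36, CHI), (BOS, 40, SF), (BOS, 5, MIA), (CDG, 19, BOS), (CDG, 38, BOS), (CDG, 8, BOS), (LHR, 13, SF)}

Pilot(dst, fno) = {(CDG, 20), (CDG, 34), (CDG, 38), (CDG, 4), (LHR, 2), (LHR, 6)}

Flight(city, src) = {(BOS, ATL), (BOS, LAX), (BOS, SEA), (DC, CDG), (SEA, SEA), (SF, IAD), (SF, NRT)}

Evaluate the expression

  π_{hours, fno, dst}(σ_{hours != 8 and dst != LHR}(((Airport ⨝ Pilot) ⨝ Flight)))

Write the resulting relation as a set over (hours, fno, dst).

{(19, 20, CDG), (19, 34, CDG), (19, 38, CDG), (19, 4, CDG), (38, 20, CDG), (38, 34, CDG), (38, 38, CDG), (38, 4, CDG)}

Airport ⋈ Pilot (natural join on dst): {(CDG, 19, BOS, 20), (CDG, 19, BOS, 34), (CDG, 19, BOS, 38), (CDG, 19, BOS, 4), (CDG, 38, BOS, 20), (CDG, 38, BOS, 34), (CDG, 38, BOS, 38), (CDG, 38, BOS, 4), (CDG, 8, BOS, 20), (CDG, 8, BOS, 34), (CDG, 8, BOS, 38), (CDG, 8, BOS, 4), (LHR, 13, SF, 2), (LHR, 13, SF, 6)}
(Airport ⨝ Pilot) ⋈ Flight (natural join on city): {(CDG, 19, BOS, 20, ATL), (CDG, 19, BOS, 20, LAX), (CDG, 19, BOS, 20, SEA), (CDG, 19, BOS, 34, ATL), (CDG, 19, BOS, 34, LAX), (CDG, 19, BOS, 34, SEA), (CDG, 19, BOS, 38, ATL), (CDG, 19, BOS, 38, LAX), (CDG, 19, BOS, 38, SEA), (CDG, 19, BOS, 4, ATL), (CDG, 19, BOS, 4, LAX), (CDG, 19, BOS, 4, SEA), (CDG, 38, BOS, 20, ATL), (CDG, 38, BOS, 20, LAX), (CDG, 38, BOS, 20, SEA), (CDG, 38, BOS, 34, ATL), (CDG, 38, BOS, 34, LAX), (CDG, 38, BOS, 34, SEA), (CDG, 38, BOS, 38, ATL), (CDG, 38, BOS, 38, LAX), (CDG, 38, BOS, 38, SEA), (CDG, 38, BOS, 4, ATL), (CDG, 38, BOS, 4, LAX), (CDG, 38, BOS, 4, SEA), (CDG, 8, BOS, 20, ATL), (CDG, 8, BOS, 20, LAX), (CDG, 8, BOS, 20, SEA), (CDG, 8, BOS, 34, ATL), (CDG, 8, BOS, 34, LAX), (CDG, 8, BOS, 34, SEA), (CDG, 8, BOS, 38, ATL), (CDG, 8, BOS, 38, LAX), (CDG, 8, BOS, 38, SEA), (CDG, 8, BOS, 4, ATL), (CDG, 8, BOS, 4, LAX), (CDG, 8, BOS, 4, SEA), (LHR, 13, SF, 2, IAD), (LHR, 13, SF, 2, NRT), (LHR, 13, SF, 6, IAD), (LHR, 13, SF, 6, NRT)}
Apply σ_{hours != 8 and dst != LHR}; surviving tuples: {(CDG, 19, BOS, 20, ATL), (CDG, 19, BOS, 20, LAX), (CDG, 19, BOS, 20, SEA), (CDG, 19, BOS, 34, ATL), (CDG, 19, BOS, 34, LAX), (CDG, 19, BOS, 34, SEA), (CDG, 19, BOS, 38, ATL), (CDG, 19, BOS, 38, LAX), (CDG, 19, BOS, 38, SEA), (CDG, 19, BOS, 4, ATL), (CDG, 19, BOS, 4, LAX), (CDG, 19, BOS, 4, SEA), (CDG, 38, BOS, 20, ATL), (CDG, 38, BOS, 20, LAX), (CDG, 38, BOS, 20, SEA), (CDG, 38, BOS, 34, ATL), (CDG, 38, BOS, 34, LAX), (CDG, 38, BOS, 34, SEA), (CDG, 38, BOS, 38, ATL), (CDG, 38, BOS, 38, LAX), (CDG, 38, BOS, 38, SEA), (CDG, 38, BOS, 4, ATL), (CDG, 38, BOS, 4, LAX), (CDG, 38, BOS, 4, SEA)}
π[hours, fno, dst]: project onto (hours, fno, dst) (16 duplicate(s) eliminated) → {(19, 20, CDG), (19, 34, CDG), (19, 38, CDG), (19, 4, CDG), (38, 20, CDG), (38, 34, CDG), (38, 38, CDG), (38, 4, CDG)}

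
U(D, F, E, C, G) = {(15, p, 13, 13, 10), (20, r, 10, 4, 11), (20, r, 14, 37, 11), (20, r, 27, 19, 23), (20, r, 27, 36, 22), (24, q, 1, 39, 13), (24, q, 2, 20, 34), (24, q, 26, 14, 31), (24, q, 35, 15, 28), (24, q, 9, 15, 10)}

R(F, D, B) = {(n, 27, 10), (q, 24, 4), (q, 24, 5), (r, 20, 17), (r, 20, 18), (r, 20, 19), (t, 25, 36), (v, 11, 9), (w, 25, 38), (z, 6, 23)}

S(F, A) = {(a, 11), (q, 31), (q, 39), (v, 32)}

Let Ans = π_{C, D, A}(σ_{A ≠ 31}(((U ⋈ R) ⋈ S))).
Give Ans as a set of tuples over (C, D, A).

Natural join on D, F: {(20, r, 10, 4, 11, 17), (20, r, 10, 4, 11, 18), (20, r, 10, 4, 11, 19), (20, r, 14, 37, 11, 17), (20, r, 14, 37, 11, 18), (20, r, 14, 37, 11, 19), (20, r, 27, 19, 23, 17), (20, r, 27, 19, 23, 18), (20, r, 27, 19, 23, 19), (20, r, 27, 36, 22, 17), (20, r, 27, 36, 22, 18), (20, r, 27, 36, 22, 19), (24, q, 1, 39, 13, 4), (24, q, 1, 39, 13, 5), (24, q, 2, 20, 34, 4), (24, q, 2, 20, 34, 5), (24, q, 26, 14, 31, 4), (24, q, 26, 14, 31, 5), (24, q, 35, 15, 28, 4), (24, q, 35, 15, 28, 5), (24, q, 9, 15, 10, 4), (24, q, 9, 15, 10, 5)}
Natural join on F: {(24, q, 1, 39, 13, 4, 31), (24, q, 1, 39, 13, 4, 39), (24, q, 1, 39, 13, 5, 31), (24, q, 1, 39, 13, 5, 39), (24, q, 2, 20, 34, 4, 31), (24, q, 2, 20, 34, 4, 39), (24, q, 2, 20, 34, 5, 31), (24, q, 2, 20, 34, 5, 39), (24, q, 26, 14, 31, 4, 31), (24, q, 26, 14, 31, 4, 39), (24, q, 26, 14, 31, 5, 31), (24, q, 26, 14, 31, 5, 39), (24, q, 35, 15, 28, 4, 31), (24, q, 35, 15, 28, 4, 39), (24, q, 35, 15, 28, 5, 31), (24, q, 35, 15, 28, 5, 39), (24, q, 9, 15, 10, 4, 31), (24, q, 9, 15, 10, 4, 39), (24, q, 9, 15, 10, 5, 31), (24, q, 9, 15, 10, 5, 39)}
Selection A ≠ 31: {(24, q, 1, 39, 13, 4, 39), (24, q, 1, 39, 13, 5, 39), (24, q, 2, 20, 34, 4, 39), (24, q, 2, 20, 34, 5, 39), (24, q, 26, 14, 31, 4, 39), (24, q, 26, 14, 31, 5, 39), (24, q, 35, 15, 28, 4, 39), (24, q, 35, 15, 28, 5, 39), (24, q, 9, 15, 10, 4, 39), (24, q, 9, 15, 10, 5, 39)}
Keep only column(s) C, D, A (6 duplicate(s) eliminated): {(14, 24, 39), (15, 24, 39), (20, 24, 39), (39, 24, 39)}

{(14, 24, 39), (15, 24, 39), (20, 24, 39), (39, 24, 39)}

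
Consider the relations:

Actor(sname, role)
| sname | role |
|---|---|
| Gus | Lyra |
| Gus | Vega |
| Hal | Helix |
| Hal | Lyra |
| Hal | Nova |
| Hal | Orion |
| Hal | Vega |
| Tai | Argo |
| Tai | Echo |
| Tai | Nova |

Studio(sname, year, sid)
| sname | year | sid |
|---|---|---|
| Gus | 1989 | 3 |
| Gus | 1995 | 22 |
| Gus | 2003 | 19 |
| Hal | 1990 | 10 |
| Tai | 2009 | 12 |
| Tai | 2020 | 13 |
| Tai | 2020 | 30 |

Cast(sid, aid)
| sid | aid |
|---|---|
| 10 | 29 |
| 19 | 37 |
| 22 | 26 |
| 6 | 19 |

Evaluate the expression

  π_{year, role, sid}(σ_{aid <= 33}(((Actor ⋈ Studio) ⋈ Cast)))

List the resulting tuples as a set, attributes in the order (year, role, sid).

{(1990, Helix, 10), (1990, Lyra, 10), (1990, Nova, 10), (1990, Orion, 10), (1990, Vega, 10), (1995, Lyra, 22), (1995, Vega, 22)}

Natural join on sname: {(Gus, Lyra, 1989, 3), (Gus, Lyra, 1995, 22), (Gus, Lyra, 2003, 19), (Gus, Vega, 1989, 3), (Gus, Vega, 1995, 22), (Gus, Vega, 2003, 19), (Hal, Helix, 1990, 10), (Hal, Lyra, 1990, 10), (Hal, Nova, 1990, 10), (Hal, Orion, 1990, 10), (Hal, Vega, 1990, 10), (Tai, Argo, 2009, 12), (Tai, Argo, 2020, 13), (Tai, Argo, 2020, 30), (Tai, Echo, 2009, 12), (Tai, Echo, 2020, 13), (Tai, Echo, 2020, 30), (Tai, Nova, 2009, 12), (Tai, Nova, 2020, 13), (Tai, Nova, 2020, 30)}
Natural join on sid: {(Gus, Lyra, 1995, 22, 26), (Gus, Lyra, 2003, 19, 37), (Gus, Vega, 1995, 22, 26), (Gus, Vega, 2003, 19, 37), (Hal, Helix, 1990, 10, 29), (Hal, Lyra, 1990, 10, 29), (Hal, Nova, 1990, 10, 29), (Hal, Orion, 1990, 10, 29), (Hal, Vega, 1990, 10, 29)}
Selection aid <= 33: {(Gus, Lyra, 1995, 22, 26), (Gus, Vega, 1995, 22, 26), (Hal, Helix, 1990, 10, 29), (Hal, Lyra, 1990, 10, 29), (Hal, Nova, 1990, 10, 29), (Hal, Orion, 1990, 10, 29), (Hal, Vega, 1990, 10, 29)}
π_{year, role, sid} gives {(1990, Helix, 10), (1990, Lyra, 10), (1990, Nova, 10), (1990, Orion, 10), (1990, Vega, 10), (1995, Lyra, 22), (1995, Vega, 22)}.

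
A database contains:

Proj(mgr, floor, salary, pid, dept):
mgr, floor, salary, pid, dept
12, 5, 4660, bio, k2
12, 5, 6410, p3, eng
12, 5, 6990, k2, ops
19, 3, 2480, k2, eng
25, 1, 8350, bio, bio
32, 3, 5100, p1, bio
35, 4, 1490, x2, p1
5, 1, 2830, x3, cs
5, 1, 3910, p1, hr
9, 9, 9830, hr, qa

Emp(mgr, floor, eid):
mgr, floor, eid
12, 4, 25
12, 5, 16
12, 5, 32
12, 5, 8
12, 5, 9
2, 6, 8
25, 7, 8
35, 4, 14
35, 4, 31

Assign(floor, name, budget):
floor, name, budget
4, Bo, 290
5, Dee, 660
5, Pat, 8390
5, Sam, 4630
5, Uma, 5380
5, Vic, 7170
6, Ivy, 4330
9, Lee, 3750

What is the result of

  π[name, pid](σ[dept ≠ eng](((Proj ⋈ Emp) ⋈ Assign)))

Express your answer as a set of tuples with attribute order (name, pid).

{(Bo, x2), (Dee, bio), (Dee, k2), (Pat, bio), (Pat, k2), (Sam, bio), (Sam, k2), (Uma, bio), (Uma, k2), (Vic, bio), (Vic, k2)}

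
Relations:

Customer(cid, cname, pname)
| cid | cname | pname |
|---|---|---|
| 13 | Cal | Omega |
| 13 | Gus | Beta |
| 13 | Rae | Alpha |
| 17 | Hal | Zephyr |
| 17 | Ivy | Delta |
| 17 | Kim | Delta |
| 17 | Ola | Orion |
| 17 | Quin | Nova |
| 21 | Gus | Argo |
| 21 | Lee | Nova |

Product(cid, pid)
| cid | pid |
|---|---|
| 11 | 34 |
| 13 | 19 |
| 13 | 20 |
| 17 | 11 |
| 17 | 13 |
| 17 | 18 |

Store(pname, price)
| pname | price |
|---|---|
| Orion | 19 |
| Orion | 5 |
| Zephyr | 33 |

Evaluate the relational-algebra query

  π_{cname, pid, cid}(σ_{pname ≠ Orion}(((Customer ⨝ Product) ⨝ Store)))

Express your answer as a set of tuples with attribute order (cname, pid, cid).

{(Hal, 11, 17), (Hal, 13, 17), (Hal, 18, 17)}

Joining Customer and Product on cid yields {(13, Cal, Omega, 19), (13, Cal, Omega, 20), (13, Gus, Beta, 19), (13, Gus, Beta, 20), (13, Rae, Alpha, 19), (13, Rae, Alpha, 20), (17, Hal, Zephyr, 11), (17, Hal, Zephyr, 13), (17, Hal, Zephyr, 18), (17, Ivy, Delta, 11), (17, Ivy, Delta, 13), (17, Ivy, Delta, 18), (17, Kim, Delta, 11), (17, Kim, Delta, 13), (17, Kim, Delta, 18), (17, Ola, Orion, 11), (17, Ola, Orion, 13), (17, Ola, Orion, 18), (17, Quin, Nova, 11), (17, Quin, Nova, 13), (17, Quin, Nova, 18)}.
Joining (Customer ⨝ Product) and Store on pname yields {(17, Hal, Zephyr, 11, 33), (17, Hal, Zephyr, 13, 33), (17, Hal, Zephyr, 18, 33), (17, Ola, Orion, 11, 19), (17, Ola, Orion, 11, 5), (17, Ola, Orion, 13, 19), (17, Ola, Orion, 13, 5), (17, Ola, Orion, 18, 19), (17, Ola, Orion, 18, 5)}.
Selection pname ≠ Orion: {(17, Hal, Zephyr, 11, 33), (17, Hal, Zephyr, 13, 33), (17, Hal, Zephyr, 18, 33)}
π[cname, pid, cid]: project onto (cname, pid, cid) → {(Hal, 11, 17), (Hal, 13, 17), (Hal, 18, 17)}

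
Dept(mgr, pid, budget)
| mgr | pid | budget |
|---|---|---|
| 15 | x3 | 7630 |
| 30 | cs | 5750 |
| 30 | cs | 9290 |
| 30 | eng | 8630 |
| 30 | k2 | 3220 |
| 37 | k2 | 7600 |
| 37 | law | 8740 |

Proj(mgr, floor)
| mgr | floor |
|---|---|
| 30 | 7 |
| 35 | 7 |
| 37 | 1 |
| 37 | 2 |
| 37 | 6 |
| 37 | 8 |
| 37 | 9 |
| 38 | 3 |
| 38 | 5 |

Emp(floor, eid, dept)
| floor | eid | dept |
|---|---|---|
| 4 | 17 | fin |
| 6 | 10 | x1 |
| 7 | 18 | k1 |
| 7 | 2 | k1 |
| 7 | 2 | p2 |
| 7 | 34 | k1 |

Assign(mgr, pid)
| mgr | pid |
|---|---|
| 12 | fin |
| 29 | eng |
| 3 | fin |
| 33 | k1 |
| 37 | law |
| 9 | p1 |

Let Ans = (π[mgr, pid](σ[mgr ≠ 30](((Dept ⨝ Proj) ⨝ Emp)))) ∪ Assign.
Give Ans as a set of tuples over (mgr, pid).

{(12, fin), (29, eng), (3, fin), (33, k1), (37, k2), (37, law), (9, p1)}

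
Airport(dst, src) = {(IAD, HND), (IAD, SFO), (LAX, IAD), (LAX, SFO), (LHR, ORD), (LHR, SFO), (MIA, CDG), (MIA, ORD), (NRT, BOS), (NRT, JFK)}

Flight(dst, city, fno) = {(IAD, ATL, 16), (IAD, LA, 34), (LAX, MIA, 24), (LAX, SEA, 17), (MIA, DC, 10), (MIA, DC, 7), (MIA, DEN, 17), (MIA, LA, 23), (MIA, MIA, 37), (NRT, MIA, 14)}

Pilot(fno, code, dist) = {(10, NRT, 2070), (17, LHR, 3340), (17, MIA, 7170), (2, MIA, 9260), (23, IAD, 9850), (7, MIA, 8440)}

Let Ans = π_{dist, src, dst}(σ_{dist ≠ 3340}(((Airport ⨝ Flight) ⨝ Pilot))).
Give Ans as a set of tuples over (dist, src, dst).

{(2070, CDG, MIA), (2070, ORD, MIA), (7170, CDG, MIA), (7170, IAD, LAX), (7170, ORD, MIA), (7170, SFO, LAX), (8440, CDG, MIA), (8440, ORD, MIA), (9850, CDG, MIA), (9850, ORD, MIA)}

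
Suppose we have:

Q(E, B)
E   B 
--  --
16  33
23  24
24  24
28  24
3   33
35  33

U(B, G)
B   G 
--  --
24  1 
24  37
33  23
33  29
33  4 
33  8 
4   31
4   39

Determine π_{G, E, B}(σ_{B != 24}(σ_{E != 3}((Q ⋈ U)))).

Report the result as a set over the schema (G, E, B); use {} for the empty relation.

{(23, 16, 33), (23, 35, 33), (29, 16, 33), (29, 35, 33), (4, 16, 33), (4, 35, 33), (8, 16, 33), (8, 35, 33)}

Natural join on B: {(16, 33, 23), (16, 33, 29), (16, 33, 4), (16, 33, 8), (23, 24, 1), (23, 24, 37), (24, 24, 1), (24, 24, 37), (28, 24, 1), (28, 24, 37), (3, 33, 23), (3, 33, 29), (3, 33, 4), (3, 33, 8), (35, 33, 23), (35, 33, 29), (35, 33, 4), (35, 33, 8)}
Filtering on E != 3 leaves {(16, 33, 23), (16, 33, 29), (16, 33, 4), (16, 33, 8), (23, 24, 1), (23, 24, 37), (24, 24, 1), (24, 24, 37), (28, 24, 1), (28, 24, 37), (35, 33, 23), (35, 33, 29), (35, 33, 4), (35, 33, 8)}.
Filtering on B != 24 leaves {(16, 33, 23), (16, 33, 29), (16, 33, 4), (16, 33, 8), (35, 33, 23), (35, 33, 29), (35, 33, 4), (35, 33, 8)}.
π[G, E, B]: project onto (G, E, B) → {(23, 16, 33), (23, 35, 33), (29, 16, 33), (29, 35, 33), (4, 16, 33), (4, 35, 33), (8, 16, 33), (8, 35, 33)}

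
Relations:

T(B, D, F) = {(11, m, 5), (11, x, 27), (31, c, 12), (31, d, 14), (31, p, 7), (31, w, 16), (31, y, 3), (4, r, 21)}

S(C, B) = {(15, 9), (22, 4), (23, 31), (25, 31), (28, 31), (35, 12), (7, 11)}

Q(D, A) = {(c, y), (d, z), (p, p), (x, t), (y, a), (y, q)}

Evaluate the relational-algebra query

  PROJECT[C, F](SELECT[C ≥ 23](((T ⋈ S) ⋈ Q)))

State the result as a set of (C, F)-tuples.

Natural join on B: {(11, m, 5, 7), (11, x, 27, 7), (31, c, 12, 23), (31, c, 12, 25), (31, c, 12, 28), (31, d, 14, 23), (31, d, 14, 25), (31, d, 14, 28), (31, p, 7, 23), (31, p, 7, 25), (31, p, 7, 28), (31, w, 16, 23), (31, w, 16, 25), (31, w, 16, 28), (31, y, 3, 23), (31, y, 3, 25), (31, y, 3, 28), (4, r, 21, 22)}
Natural join on D: {(11, x, 27, 7, t), (31, c, 12, 23, y), (31, c, 12, 25, y), (31, c, 12, 28, y), (31, d, 14, 23, z), (31, d, 14, 25, z), (31, d, 14, 28, z), (31, p, 7, 23, p), (31, p, 7, 25, p), (31, p, 7, 28, p), (31, y, 3, 23, a), (31, y, 3, 23, q), (31, y, 3, 25, a), (31, y, 3, 25, q), (31, y, 3, 28, a), (31, y, 3, 28, q)}
Selection C ≥ 23: {(31, c, 12, 23, y), (31, c, 12, 25, y), (31, c, 12, 28, y), (31, d, 14, 23, z), (31, d, 14, 25, z), (31, d, 14, 28, z), (31, p, 7, 23, p), (31, p, 7, 25, p), (31, p, 7, 28, p), (31, y, 3, 23, a), (31, y, 3, 23, q), (31, y, 3, 25, a), (31, y, 3, 25, q), (31, y, 3, 28, a), (31, y, 3, 28, q)}
π[C, F]: project onto (C, F) (3 duplicate(s) eliminated) → {(23, 12), (23, 14), (23, 3), (23, 7), (25, 12), (25, 14), (25, 3), (25, 7), (28, 12), (28, 14), (28, 3), (28, 7)}

{(23, 12), (23, 14), (23, 3), (23, 7), (25, 12), (25, 14), (25, 3), (25, 7), (28, 12), (28, 14), (28, 3), (28, 7)}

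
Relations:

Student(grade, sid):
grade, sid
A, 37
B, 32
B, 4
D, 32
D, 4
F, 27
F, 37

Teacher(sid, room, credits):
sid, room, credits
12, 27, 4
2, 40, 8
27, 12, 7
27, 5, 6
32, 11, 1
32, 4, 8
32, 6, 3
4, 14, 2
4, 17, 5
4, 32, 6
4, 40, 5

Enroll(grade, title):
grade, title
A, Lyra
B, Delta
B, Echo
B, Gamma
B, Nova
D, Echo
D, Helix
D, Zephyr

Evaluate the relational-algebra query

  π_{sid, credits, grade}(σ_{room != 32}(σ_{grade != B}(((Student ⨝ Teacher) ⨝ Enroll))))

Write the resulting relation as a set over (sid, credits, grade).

{(32, 1, D), (32, 3, D), (32, 8, D), (4, 2, D), (4, 5, D)}

Student ⋈ Teacher (natural join on sid): {(B, 32, 11, 1), (B, 32, 4, 8), (B, 32, 6, 3), (B, 4, 14, 2), (B, 4, 17, 5), (B, 4, 32, 6), (B, 4, 40, 5), (D, 32, 11, 1), (D, 32, 4, 8), (D, 32, 6, 3), (D, 4, 14, 2), (D, 4, 17, 5), (D, 4, 32, 6), (D, 4, 40, 5), (F, 27, 12, 7), (F, 27, 5, 6)}
(Student ⨝ Teacher) ⋈ Enroll (natural join on grade): {(B, 32, 11, 1, Delta), (B, 32, 11, 1, Echo), (B, 32, 11, 1, Gamma), (B, 32, 11, 1, Nova), (B, 32, 4, 8, Delta), (B, 32, 4, 8, Echo), (B, 32, 4, 8, Gamma), (B, 32, 4, 8, Nova), (B, 32, 6, 3, Delta), (B, 32, 6, 3, Echo), (B, 32, 6, 3, Gamma), (B, 32, 6, 3, Nova), (B, 4, 14, 2, Delta), (B, 4, 14, 2, Echo), (B, 4, 14, 2, Gamma), (B, 4, 14, 2, Nova), (B, 4, 17, 5, Delta), (B, 4, 17, 5, Echo), (B, 4, 17, 5, Gamma), (B, 4, 17, 5, Nova), (B, 4, 32, 6, Delta), (B, 4, 32, 6, Echo), (B, 4, 32, 6, Gamma), (B, 4, 32, 6, Nova), (B, 4, 40, 5, Delta), (B, 4, 40, 5, Echo), (B, 4, 40, 5, Gamma), (B, 4, 40, 5, Nova), (D, 32, 11, 1, Echo), (D, 32, 11, 1, Helix), (D, 32, 11, 1, Zephyr), (D, 32, 4, 8, Echo), (D, 32, 4, 8, Helix), (D, 32, 4, 8, Zephyr), (D, 32, 6, 3, Echo), (D, 32, 6, 3, Helix), (D, 32, 6, 3, Zephyr), (D, 4, 14, 2, Echo), (D, 4, 14, 2, Helix), (D, 4, 14, 2, Zephyr), (D, 4, 17, 5, Echo), (D, 4, 17, 5, Helix), (D, 4, 17, 5, Zephyr), (D, 4, 32, 6, Echo), (D, 4, 32, 6, Helix), (D, 4, 32, 6, Zephyr), (D, 4, 40, 5, Echo), (D, 4, 40, 5, Helix), (D, 4, 40, 5, Zephyr)}
Apply σ_{grade != B}; surviving tuples: {(D, 32, 11, 1, Echo), (D, 32, 11, 1, Helix), (D, 32, 11, 1, Zephyr), (D, 32, 4, 8, Echo), (D, 32, 4, 8, Helix), (D, 32, 4, 8, Zephyr), (D, 32, 6, 3, Echo), (D, 32, 6, 3, Helix), (D, 32, 6, 3, Zephyr), (D, 4, 14, 2, Echo), (D, 4, 14, 2, Helix), (D, 4, 14, 2, Zephyr), (D, 4, 17, 5, Echo), (D, 4, 17, 5, Helix), (D, 4, 17, 5, Zephyr), (D, 4, 32, 6, Echo), (D, 4, 32, 6, Helix), (D, 4, 32, 6, Zephyr), (D, 4, 40, 5, Echo), (D, 4, 40, 5, Helix), (D, 4, 40, 5, Zephyr)}
Apply σ_{room != 32}; surviving tuples: {(D, 32, 11, 1, Echo), (D, 32, 11, 1, Helix), (D, 32, 11, 1, Zephyr), (D, 32, 4, 8, Echo), (D, 32, 4, 8, Helix), (D, 32, 4, 8, Zephyr), (D, 32, 6, 3, Echo), (D, 32, 6, 3, Helix), (D, 32, 6, 3, Zephyr), (D, 4, 14, 2, Echo), (D, 4, 14, 2, Helix), (D, 4, 14, 2, Zephyr), (D, 4, 17, 5, Echo), (D, 4, 17, 5, Helix), (D, 4, 17, 5, Zephyr), (D, 4, 40, 5, Echo), (D, 4, 40, 5, Helix), (D, 4, 40, 5, Zephyr)}
π[sid, credits, grade]: project onto (sid, credits, grade) (13 duplicate(s) eliminated) → {(32, 1, D), (32, 3, D), (32, 8, D), (4, 2, D), (4, 5, D)}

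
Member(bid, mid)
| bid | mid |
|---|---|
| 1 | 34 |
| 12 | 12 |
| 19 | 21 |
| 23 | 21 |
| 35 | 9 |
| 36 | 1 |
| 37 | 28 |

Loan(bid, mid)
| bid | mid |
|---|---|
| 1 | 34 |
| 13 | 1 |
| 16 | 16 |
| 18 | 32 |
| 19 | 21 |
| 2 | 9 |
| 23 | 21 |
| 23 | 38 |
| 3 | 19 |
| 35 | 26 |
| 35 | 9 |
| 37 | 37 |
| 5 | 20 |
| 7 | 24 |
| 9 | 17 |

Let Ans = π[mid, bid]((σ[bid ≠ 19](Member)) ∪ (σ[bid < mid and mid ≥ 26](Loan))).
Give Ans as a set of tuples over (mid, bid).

{(1, 36), (12, 12), (21, 23), (28, 37), (32, 18), (34, 1), (38, 23), (9, 35)}

Filtering on bid ≠ 19 leaves {(1, 34), (12, 12), (23, 21), (35, 9), (36, 1), (37, 28)}.
Filtering on bid < mid and mid ≥ 26 leaves {(1, 34), (18, 32), (23, 38)}.
Set union of the two operands is {(1, 34), (12, 12), (18, 32), (23, 21), (23, 38), (35, 9), (36, 1), (37, 28)}.
π[mid, bid]: project onto (mid, bid) → {(1, 36), (12, 12), (21, 23), (28, 37), (32, 18), (34, 1), (38, 23), (9, 35)}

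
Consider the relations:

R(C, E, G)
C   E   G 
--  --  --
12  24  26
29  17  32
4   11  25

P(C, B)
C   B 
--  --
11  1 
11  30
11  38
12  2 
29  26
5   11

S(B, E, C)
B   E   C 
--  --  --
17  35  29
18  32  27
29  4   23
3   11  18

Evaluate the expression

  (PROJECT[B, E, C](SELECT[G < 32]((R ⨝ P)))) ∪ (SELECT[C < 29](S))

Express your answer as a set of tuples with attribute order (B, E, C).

R ⋈ P (natural join on C): {(12, 24, 26, 2), (29, 17, 32, 26)}
Filtering on G < 32 leaves {(12, 24, 26, 2)}.
π[B, E, C]: project onto (B, E, C) → {(2, 24, 12)}
Filtering on C < 29 leaves {(18, 32, 27), (29, 4, 23), (3, 11, 18)}.
Taking the union: {(18, 32, 27), (2, 24, 12), (29, 4, 23), (3, 11, 18)}

{(18, 32, 27), (2, 24, 12), (29, 4, 23), (3, 11, 18)}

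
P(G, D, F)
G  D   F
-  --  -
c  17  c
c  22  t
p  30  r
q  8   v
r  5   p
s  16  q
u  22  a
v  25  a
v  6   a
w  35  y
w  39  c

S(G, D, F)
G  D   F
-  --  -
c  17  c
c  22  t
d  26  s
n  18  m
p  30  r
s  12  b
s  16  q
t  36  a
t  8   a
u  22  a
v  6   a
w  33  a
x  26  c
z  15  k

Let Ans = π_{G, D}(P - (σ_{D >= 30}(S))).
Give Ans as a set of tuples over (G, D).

{(c, 17), (c, 22), (q, 8), (r, 5), (s, 16), (u, 22), (v, 25), (v, 6), (w, 35), (w, 39)}

Selection D >= 30: {(p, 30, r), (t, 36, a), (w, 33, a)}
Taking the difference: {(c, 17, c), (c, 22, t), (q, 8, v), (r, 5, p), (s, 16, q), (u, 22, a), (v, 25, a), (v, 6, a), (w, 35, y), (w, 39, c)}
π[G, D]: project onto (G, D) → {(c, 17), (c, 22), (q, 8), (r, 5), (s, 16), (u, 22), (v, 25), (v, 6), (w, 35), (w, 39)}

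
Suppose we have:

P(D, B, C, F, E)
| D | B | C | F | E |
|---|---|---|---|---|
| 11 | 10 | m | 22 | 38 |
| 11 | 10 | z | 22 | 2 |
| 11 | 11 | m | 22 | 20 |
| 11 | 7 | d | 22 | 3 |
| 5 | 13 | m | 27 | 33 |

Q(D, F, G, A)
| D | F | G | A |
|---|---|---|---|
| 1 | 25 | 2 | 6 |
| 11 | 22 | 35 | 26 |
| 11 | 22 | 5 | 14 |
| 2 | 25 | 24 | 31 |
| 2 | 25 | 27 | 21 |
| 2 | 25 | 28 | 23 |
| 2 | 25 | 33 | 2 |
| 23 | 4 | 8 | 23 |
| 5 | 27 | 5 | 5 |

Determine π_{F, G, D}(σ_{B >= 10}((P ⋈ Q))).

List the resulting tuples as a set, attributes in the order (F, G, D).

Joining P and Q on D, F yields {(11, 10, m, 22, 38, 35, 26), (11, 10, m, 22, 38, 5, 14), (11, 10, z, 22, 2, 35, 26), (11, 10, z, 22, 2, 5, 14), (11, 11, m, 22, 20, 35, 26), (11, 11, m, 22, 20, 5, 14), (11, 7, d, 22, 3, 35, 26), (11, 7, d, 22, 3, 5, 14), (5, 13, m, 27, 33, 5, 5)}.
σ[B >= 10]: keep tuples satisfying B >= 10 → {(11, 10, m, 22, 38, 35, 26), (11, 10, m, 22, 38, 5, 14), (11, 10, z, 22, 2, 35, 26), (11, 10, z, 22, 2, 5, 14), (11, 11, m, 22, 20, 35, 26), (11, 11, m, 22, 20, 5, 14), (5, 13, m, 27, 33, 5, 5)}
π[F, G, D]: project onto (F, G, D) (4 duplicate(s) eliminated) → {(22, 35, 11), (22, 5, 11), (27, 5, 5)}

{(22, 35, 11), (22, 5, 11), (27, 5, 5)}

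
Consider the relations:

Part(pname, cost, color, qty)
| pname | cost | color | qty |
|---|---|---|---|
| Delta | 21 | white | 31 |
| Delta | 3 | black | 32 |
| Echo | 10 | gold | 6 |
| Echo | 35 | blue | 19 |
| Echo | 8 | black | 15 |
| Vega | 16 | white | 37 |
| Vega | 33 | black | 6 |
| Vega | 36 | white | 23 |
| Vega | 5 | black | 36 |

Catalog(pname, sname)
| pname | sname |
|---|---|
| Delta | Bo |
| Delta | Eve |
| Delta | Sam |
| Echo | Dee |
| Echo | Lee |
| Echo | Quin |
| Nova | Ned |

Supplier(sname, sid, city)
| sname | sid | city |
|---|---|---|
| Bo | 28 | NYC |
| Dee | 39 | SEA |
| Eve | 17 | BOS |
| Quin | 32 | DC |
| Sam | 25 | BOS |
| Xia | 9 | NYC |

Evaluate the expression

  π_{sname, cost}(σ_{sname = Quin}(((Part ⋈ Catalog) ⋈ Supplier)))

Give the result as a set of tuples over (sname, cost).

{(Quin, 10), (Quin, 35), (Quin, 8)}

Natural join on pname: {(Delta, 21, white, 31, Bo), (Delta, 21, white, 31, Eve), (Delta, 21, white, 31, Sam), (Delta, 3, black, 32, Bo), (Delta, 3, black, 32, Eve), (Delta, 3, black, 32, Sam), (Echo, 10, gold, 6, Dee), (Echo, 10, gold, 6, Lee), (Echo, 10, gold, 6, Quin), (Echo, 35, blue, 19, Dee), (Echo, 35, blue, 19, Lee), (Echo, 35, blue, 19, Quin), (Echo, 8, black, 15, Dee), (Echo, 8, black, 15, Lee), (Echo, 8, black, 15, Quin)}
Natural join on sname: {(Delta, 21, white, 31, Bo, 28, NYC), (Delta, 21, white, 31, Eve, 17, BOS), (Delta, 21, white, 31, Sam, 25, BOS), (Delta, 3, black, 32, Bo, 28, NYC), (Delta, 3, black, 32, Eve, 17, BOS), (Delta, 3, black, 32, Sam, 25, BOS), (Echo, 10, gold, 6, Dee, 39, SEA), (Echo, 10, gold, 6, Quin, 32, DC), (Echo, 35, blue, 19, Dee, 39, SEA), (Echo, 35, blue, 19, Quin, 32, DC), (Echo, 8, black, 15, Dee, 39, SEA), (Echo, 8, black, 15, Quin, 32, DC)}
Apply σ_{sname = Quin}; surviving tuples: {(Echo, 10, gold, 6, Quin, 32, DC), (Echo, 35, blue, 19, Quin, 32, DC), (Echo, 8, black, 15, Quin, 32, DC)}
π[sname, cost]: project onto (sname, cost) → {(Quin, 10), (Quin, 35), (Quin, 8)}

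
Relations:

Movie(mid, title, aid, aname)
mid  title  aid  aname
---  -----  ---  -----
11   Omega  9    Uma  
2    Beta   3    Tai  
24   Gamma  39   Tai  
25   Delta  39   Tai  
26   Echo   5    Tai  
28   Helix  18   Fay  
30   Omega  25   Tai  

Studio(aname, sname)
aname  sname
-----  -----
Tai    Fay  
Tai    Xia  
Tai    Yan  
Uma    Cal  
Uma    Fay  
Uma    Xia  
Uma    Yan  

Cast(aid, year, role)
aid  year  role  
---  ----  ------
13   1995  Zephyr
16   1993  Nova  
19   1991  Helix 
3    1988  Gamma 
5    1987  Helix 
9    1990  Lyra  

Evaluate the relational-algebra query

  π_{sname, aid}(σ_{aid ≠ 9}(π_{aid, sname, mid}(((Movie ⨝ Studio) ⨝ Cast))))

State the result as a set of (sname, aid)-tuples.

{(Fay, 3), (Fay, 5), (Xia, 3), (Xia, 5), (Yan, 3), (Yan, 5)}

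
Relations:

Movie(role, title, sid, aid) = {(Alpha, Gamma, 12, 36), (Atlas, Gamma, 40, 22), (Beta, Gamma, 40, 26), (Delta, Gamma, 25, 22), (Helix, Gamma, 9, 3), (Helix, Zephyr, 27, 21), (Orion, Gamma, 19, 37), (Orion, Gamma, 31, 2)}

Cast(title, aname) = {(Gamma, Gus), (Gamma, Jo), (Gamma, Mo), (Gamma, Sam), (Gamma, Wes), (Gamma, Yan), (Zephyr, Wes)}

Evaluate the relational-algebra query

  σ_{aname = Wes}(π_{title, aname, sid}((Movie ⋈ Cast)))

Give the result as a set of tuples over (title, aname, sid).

{(Gamma, Wes, 12), (Gamma, Wes, 19), (Gamma, Wes, 25), (Gamma, Wes, 31), (Gamma, Wes, 40), (Gamma, Wes, 9), (Zephyr, Wes, 27)}

Joining Movie and Cast on title yields {(Alpha, Gamma, 12, 36, Gus), (Alpha, Gamma, 12, 36, Jo), (Alpha, Gamma, 12, 36, Mo), (Alpha, Gamma, 12, 36, Sam), (Alpha, Gamma, 12, 36, Wes), (Alpha, Gamma, 12, 36, Yan), (Atlas, Gamma, 40, 22, Gus), (Atlas, Gamma, 40, 22, Jo), (Atlas, Gamma, 40, 22, Mo), (Atlas, Gamma, 40, 22, Sam), (Atlas, Gamma, 40, 22, Wes), (Atlas, Gamma, 40, 22, Yan), (Beta, Gamma, 40, 26, Gus), (Beta, Gamma, 40, 26, Jo), (Beta, Gamma, 40, 26, Mo), (Beta, Gamma, 40, 26, Sam), (Beta, Gamma, 40, 26, Wes), (Beta, Gamma, 40, 26, Yan), (Delta, Gamma, 25, 22, Gus), (Delta, Gamma, 25, 22, Jo), (Delta, Gamma, 25, 22, Mo), (Delta, Gamma, 25, 22, Sam), (Delta, Gamma, 25, 22, Wes), (Delta, Gamma, 25, 22, Yan), (Helix, Gamma, 9, 3, Gus), (Helix, Gamma, 9, 3, Jo), (Helix, Gamma, 9, 3, Mo), (Helix, Gamma, 9, 3, Sam), (Helix, Gamma, 9, 3, Wes), (Helix, Gamma, 9, 3, Yan), (Helix, Zephyr, 27, 21, Wes), (Orion, Gamma, 19, 37, Gus), (Orion, Gamma, 19, 37, Jo), (Orion, Gamma, 19, 37, Mo), (Orion, Gamma, 19, 37, Sam), (Orion, Gamma, 19, 37, Wes), (Orion, Gamma, 19, 37, Yan), (Orion, Gamma, 31, 2, Gus), (Orion, Gamma, 31, 2, Jo), (Orion, Gamma, 31, 2, Mo), (Orion, Gamma, 31, 2, Sam), (Orion, Gamma, 31, 2, Wes), (Orion, Gamma, 31, 2, Yan)}.
π_{title, aname, sid} gives {(Gamma, Gus, 12), (Gamma, Gus, 19), (Gamma, Gus, 25), (Gamma, Gus, 31), (Gamma, Gus, 40), (Gamma, Gus, 9), (Gamma, Jo, 12), (Gamma, Jo, 19), (Gamma, Jo, 25), (Gamma, Jo, 31), (Gamma, Jo, 40), (Gamma, Jo, 9), (Gamma, Mo, 12), (Gamma, Mo, 19), (Gamma, Mo, 25), (Gamma, Mo, 31), (Gamma, Mo, 40), (Gamma, Mo, 9), (Gamma, Sam, 12), (Gamma, Sam, 19), (Gamma, Sam, 25), (Gamma, Sam, 31), (Gamma, Sam, 40), (Gamma, Sam, 9), (Gamma, Wes, 12), (Gamma, Wes, 19), (Gamma, Wes, 25), (Gamma, Wes, 31), (Gamma, Wes, 40), (Gamma, Wes, 9), (Gamma, Yan, 12), (Gamma, Yan, 19), (Gamma, Yan, 25), (Gamma, Yan, 31), (Gamma, Yan, 40), (Gamma, Yan, 9), (Zephyr, Wes, 27)} (6 duplicate(s) eliminated).
Apply σ_{aname = Wes}; surviving tuples: {(Gamma, Wes, 12), (Gamma, Wes, 19), (Gamma, Wes, 25), (Gamma, Wes, 31), (Gamma, Wes, 40), (Gamma, Wes, 9), (Zephyr, Wes, 27)}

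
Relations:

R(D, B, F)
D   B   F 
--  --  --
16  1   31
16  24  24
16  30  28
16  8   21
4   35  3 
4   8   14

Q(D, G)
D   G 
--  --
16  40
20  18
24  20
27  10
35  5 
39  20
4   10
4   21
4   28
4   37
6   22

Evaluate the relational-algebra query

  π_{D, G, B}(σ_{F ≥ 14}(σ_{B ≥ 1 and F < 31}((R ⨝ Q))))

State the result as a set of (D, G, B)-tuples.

Natural join on D: {(16, 1, 31, 40), (16, 24, 24, 40), (16, 30, 28, 40), (16, 8, 21, 40), (4, 35, 3, 10), (4, 35, 3, 21), (4, 35, 3, 28), (4, 35, 3, 37), (4, 8, 14, 10), (4, 8, 14, 21), (4, 8, 14, 28), (4, 8, 14, 37)}
Selection B ≥ 1 and F < 31: {(16, 24, 24, 40), (16, 30, 28, 40), (16, 8, 21, 40), (4, 35, 3, 10), (4, 35, 3, 21), (4, 35, 3, 28), (4, 35, 3, 37), (4, 8, 14, 10), (4, 8, 14, 21), (4, 8, 14, 28), (4, 8, 14, 37)}
Selection F ≥ 14: {(16, 24, 24, 40), (16, 30, 28, 40), (16, 8, 21, 40), (4, 8, 14, 10), (4, 8, 14, 21), (4, 8, 14, 28), (4, 8, 14, 37)}
π[D, G, B]: project onto (D, G, B) → {(16, 40, 24), (16, 40, 30), (16, 40, 8), (4, 10, 8), (4, 21, 8), (4, 28, 8), (4, 37, 8)}

{(16, 40, 24), (16, 40, 30), (16, 40, 8), (4, 10, 8), (4, 21, 8), (4, 28, 8), (4, 37, 8)}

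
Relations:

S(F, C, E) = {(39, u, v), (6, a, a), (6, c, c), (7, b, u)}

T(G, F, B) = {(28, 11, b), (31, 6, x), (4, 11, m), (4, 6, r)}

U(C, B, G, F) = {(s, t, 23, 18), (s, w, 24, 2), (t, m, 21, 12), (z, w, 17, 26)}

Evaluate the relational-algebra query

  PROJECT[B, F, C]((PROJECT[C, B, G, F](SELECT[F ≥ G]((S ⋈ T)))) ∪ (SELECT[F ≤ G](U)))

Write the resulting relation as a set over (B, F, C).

Joining S and T on F yields {(6, a, a, 31, x), (6, a, a, 4, r), (6, c, c, 31, x), (6, c, c, 4, r)}.
σ[F ≥ G]: keep tuples satisfying F ≥ G → {(6, a, a, 4, r), (6, c, c, 4, r)}
π[C, B, G, F]: project onto (C, B, G, F) → {(a, r, 4, 6), (c, r, 4, 6)}
σ[F ≤ G]: keep tuples satisfying F ≤ G → {(s, t, 23, 18), (s, w, 24, 2), (t, m, 21, 12)}
Set union of the two operands is {(a, r, 4, 6), (c, r, 4, 6), (s, t, 23, 18), (s, w, 24, 2), (t, m, 21, 12)}.
π[B, F, C]: project onto (B, F, C) → {(m, 12, t), (r, 6, a), (r, 6, c), (t, 18, s), (w, 2, s)}

{(m, 12, t), (r, 6, a), (r, 6, c), (t, 18, s), (w, 2, s)}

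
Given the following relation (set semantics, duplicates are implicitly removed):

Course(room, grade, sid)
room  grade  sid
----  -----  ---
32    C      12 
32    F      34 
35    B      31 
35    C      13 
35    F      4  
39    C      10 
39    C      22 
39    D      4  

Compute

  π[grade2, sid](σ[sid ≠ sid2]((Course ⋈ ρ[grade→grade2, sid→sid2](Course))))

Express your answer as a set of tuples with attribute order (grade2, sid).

ρ[grade→grade2, sid→sid2]: schema becomes (room, grade2, sid2); tuples unchanged.
Course ⋈ ρ[grade→grade2, sid→sid2](Course) (natural join on room): {(32, C, 12, C, 12), (32, C, 12, F, 34), (32, F, 34, C, 12), (32, F, 34, F, 34), (35, B, 31, B, 31), (35, B, 31, C, 13), (35, B, 31, F, 4), (35, C, 13, B, 31), (35, C, 13, C, 13), (35, C, 13, F, 4), (35, F, 4, B, 31), (35, F, 4, C, 13), (35, F, 4, F, 4), (39, C, 10, C, 10), (39, C, 10, C, 22), (39, C, 10, D, 4), (39, C, 22, C, 10), (39, C, 22, C, 22), (39, C, 22, D, 4), (39, D, 4, C, 10), (39, D, 4, C, 22), (39, D, 4, D, 4)}
Apply σ_{sid ≠ sid2}; surviving tuples: {(32, C, 12, F, 34), (32, F, 34, C, 12), (35, B, 31, C, 13), (35, B, 31, F, 4), (35, C, 13, B, 31), (35, C, 13, F, 4), (35, F, 4, B, 31), (35, F, 4, C, 13), (39, C, 10, C, 22), (39, C, 10, D, 4), (39, C, 22, C, 10), (39, C, 22, D, 4), (39, D, 4, C, 10), (39, D, 4, C, 22)}
Keep only column(s) grade2, sid (2 duplicate(s) eliminated): {(B, 13), (B, 4), (C, 10), (C, 22), (C, 31), (C, 34), (C, 4), (D, 10), (D, 22), (F, 12), (F, 13), (F, 31)}

{(B, 13), (B, 4), (C, 10), (C, 22), (C, 31), (C, 34), (C, 4), (D, 10), (D, 22), (F, 12), (F, 13), (F, 31)}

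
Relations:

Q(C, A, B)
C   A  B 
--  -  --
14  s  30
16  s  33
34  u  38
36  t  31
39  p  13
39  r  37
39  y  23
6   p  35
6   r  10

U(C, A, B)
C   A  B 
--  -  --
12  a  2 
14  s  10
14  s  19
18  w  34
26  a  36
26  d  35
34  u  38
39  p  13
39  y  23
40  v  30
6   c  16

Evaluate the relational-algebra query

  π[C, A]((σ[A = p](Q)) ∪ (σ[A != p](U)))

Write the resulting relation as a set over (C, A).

{(12, a), (14, s), (18, w), (26, a), (26, d), (34, u), (39, p), (39, y), (40, v), (6, c), (6, p)}

σ[A = p]: keep tuples satisfying A = p → {(39, p, 13), (6, p, 35)}
σ[A != p]: keep tuples satisfying A != p → {(12, a, 2), (14, s, 10), (14, s, 19), (18, w, 34), (26, a, 36), (26, d, 35), (34, u, 38), (39, y, 23), (40, v, 30), (6, c, 16)}
Set union of the two operands is {(12, a, 2), (14, s, 10), (14, s, 19), (18, w, 34), (26, a, 36), (26, d, 35), (34, u, 38), (39, p, 13), (39, y, 23), (40, v, 30), (6, c, 16), (6, p, 35)}.
π[C, A]: project onto (C, A) (1 duplicate(s) eliminated) → {(12, a), (14, s), (18, w), (26, a), (26, d), (34, u), (39, p), (39, y), (40, v), (6, c), (6, p)}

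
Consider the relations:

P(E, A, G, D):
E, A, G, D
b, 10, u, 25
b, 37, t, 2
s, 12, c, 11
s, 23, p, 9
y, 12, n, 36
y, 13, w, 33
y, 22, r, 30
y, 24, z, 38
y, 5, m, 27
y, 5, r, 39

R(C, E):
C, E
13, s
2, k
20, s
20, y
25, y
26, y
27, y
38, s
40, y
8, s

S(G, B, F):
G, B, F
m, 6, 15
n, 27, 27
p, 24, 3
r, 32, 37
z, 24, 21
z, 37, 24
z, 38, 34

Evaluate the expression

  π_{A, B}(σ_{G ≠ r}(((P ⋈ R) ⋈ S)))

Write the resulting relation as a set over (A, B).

P ⋈ R (natural join on E): {(s, 12, c, 11, 13), (s, 12, c, 11, 20), (s, 12, c, 11, 38), (s, 12, c, 11, 8), (s, 23, p, 9, 13), (s, 23, p, 9, 20), (s, 23, p, 9, 38), (s, 23, p, 9, 8), (y, 12, n, 36, 20), (y, 12, n, 36, 25), (y, 12, n, 36, 26), (y, 12, n, 36, 27), (y, 12, n, 36, 40), (y, 13, w, 33, 20), (y, 13, w, 33, 25), (y, 13, w, 33, 26), (y, 13, w, 33, 27), (y, 13, w, 33, 40), (y, 22, r, 30, 20), (y, 22, r, 30, 25), (y, 22, r, 30, 26), (y, 22, r, 30, 27), (y, 22, r, 30, 40), (y, 24, z, 38, 20), (y, 24, z, 38, 25), (y, 24, z, 38, 26), (y, 24, z, 38, 27), (y, 24, z, 38, 40), (y, 5, m, 27, 20), (y, 5, m, 27, 25), (y, 5, m, 27, 26), (y, 5, m, 27, 27), (y, 5, m, 27, 40), (y, 5, r, 39, 20), (y, 5, r, 39, 25), (y, 5, r, 39, 26), (y, 5, r, 39, 27), (y, 5, r, 39, 40)}
(P ⋈ R) ⋈ S (natural join on G): {(s, 23, p, 9, 13, 24, 3), (s, 23, p, 9, 20, 24, 3), (s, 23, p, 9, 38, 24, 3), (s, 23, p, 9, 8, 24, 3), (y, 12, n, 36, 20, 27, 27), (y, 12, n, 36, 25, 27, 27), (y, 12, n, 36, 26, 27, 27), (y, 12, n, 36, 27, 27, 27), (y, 12, n, 36, 40, 27, 27), (y, 22, r, 30, 20, 32, 37), (y, 22, r, 30, 25, 32, 37), (y, 22, r, 30, 26, 32, 37), (y, 22, r, 30, 27, 32, 37), (y, 22, r, 30, 40, 32, 37), (y, 24, z, 38, 20, 24, 21), (y, 24, z, 38, 20, 37, 24), (y, 24, z, 38, 20, 38, 34), (y, 24, z, 38, 25, 24, 21), (y, 24, z, 38, 25, 37, 24), (y, 24, z, 38, 25, 38, 34), (y, 24, z, 38, 26, 24, 21), (y, 24, z, 38, 26, 37, 24), (y, 24, z, 38, 26, 38, 34), (y, 24, z, 38, 27, 24, 21), (y, 24, z, 38, 27, 37, 24), (y, 24, z, 38, 27, 38, 34), (y, 24, z, 38, 40, 24, 21), (y, 24, z, 38, 40, 37, 24), (y, 24, z, 38, 40, 38, 34), (y, 5, m, 27, 20, 6, 15), (y, 5, m, 27, 25, 6, 15), (y, 5, m, 27, 26, 6, 15), (y, 5, m, 27, 27, 6, 15), (y, 5, m, 27, 40, 6, 15), (y, 5, r, 39, 20, 32, 37), (y, 5, r, 39, 25, 32, 37), (y, 5, r, 39, 26, 32, 37), (y, 5, r, 39, 27, 32, 37), (y, 5, r, 39, 40, 32, 37)}
Selection G ≠ r: {(s, 23, p, 9, 13, 24, 3), (s, 23, p, 9, 20, 24, 3), (s, 23, p, 9, 38, 24, 3), (s, 23, p, 9, 8, 24, 3), (y, 12, n, 36, 20, 27, 27), (y, 12, n, 36, 25, 27, 27), (y, 12, n, 36, 26, 27, 27), (y, 12, n, 36, 27, 27, 27), (y, 12, n, 36, 40, 27, 27), (y, 24, z, 38, 20, 24, 21), (y, 24, z, 38, 20, 37, 24), (y, 24, z, 38, 20, 38, 34), (y, 24, z, 38, 25, 24, 21), (y, 24, z, 38, 25, 37, 24), (y, 24, z, 38, 25, 38, 34), (y, 24, z, 38, 26, 24, 21), (y, 24, z, 38, 26, 37, 24), (y, 24, z, 38, 26, 38, 34), (y, 24, z, 38, 27, 24, 21), (y, 24, z, 38, 27, 37, 24), (y, 24, z, 38, 27, 38, 34), (y, 24, z, 38, 40, 24, 21), (y, 24, z, 38, 40, 37, 24), (y, 24, z, 38, 40, 38, 34), (y, 5, m, 27, 20, 6, 15), (y, 5, m, 27, 25, 6, 15), (y, 5, m, 27, 26, 6, 15), (y, 5, m, 27, 27, 6, 15), (y, 5, m, 27, 40, 6, 15)}
Projecting to A, B (23 duplicate(s) eliminated): {(12, 27), (23, 24), (24, 24), (24, 37), (24, 38), (5, 6)}

{(12, 27), (23, 24), (24, 24), (24, 37), (24, 38), (5, 6)}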